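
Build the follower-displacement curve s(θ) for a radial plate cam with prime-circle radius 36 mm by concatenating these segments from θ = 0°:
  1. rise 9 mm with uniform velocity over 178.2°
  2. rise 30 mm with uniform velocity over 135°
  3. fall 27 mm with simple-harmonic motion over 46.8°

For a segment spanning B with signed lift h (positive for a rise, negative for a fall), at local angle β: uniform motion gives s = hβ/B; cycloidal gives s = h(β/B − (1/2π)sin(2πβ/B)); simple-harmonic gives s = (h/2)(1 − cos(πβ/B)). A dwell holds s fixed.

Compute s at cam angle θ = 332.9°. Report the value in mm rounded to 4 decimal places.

seg 1 [0°–178.2°] uniform, h=9: full span → s += 9 → s = 9.0000
seg 2 [178.2°–313.2°] uniform, h=30: full span → s += 30 → s = 39.0000
seg 3 [313.2°–360°] simple-harmonic, h=-27: θ=332.9° here. β=19.7, B=46.8. -27/2·(1 − cos(π·0.4209)) = -10.1813 → s = 28.8187

28.8187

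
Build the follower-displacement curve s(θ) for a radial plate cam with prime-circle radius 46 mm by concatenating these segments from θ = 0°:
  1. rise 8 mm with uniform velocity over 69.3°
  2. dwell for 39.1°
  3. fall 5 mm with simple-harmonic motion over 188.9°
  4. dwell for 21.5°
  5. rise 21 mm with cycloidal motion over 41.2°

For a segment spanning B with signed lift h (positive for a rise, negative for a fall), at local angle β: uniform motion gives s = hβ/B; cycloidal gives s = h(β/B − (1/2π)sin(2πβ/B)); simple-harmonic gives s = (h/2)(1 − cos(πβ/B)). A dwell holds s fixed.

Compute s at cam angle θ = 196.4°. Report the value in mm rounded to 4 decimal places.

seg 1 [0°–69.3°] uniform, h=8: full span → s += 8 → s = 8.0000
seg 2 [69.3°–108.4°] dwell: s stays 8.0000
seg 3 [108.4°–297.3°] simple-harmonic, h=-5: θ=196.4° here. β=88, B=188.9. -5/2·(1 − cos(π·0.4659)) = -2.2323 → s = 5.7677

5.7677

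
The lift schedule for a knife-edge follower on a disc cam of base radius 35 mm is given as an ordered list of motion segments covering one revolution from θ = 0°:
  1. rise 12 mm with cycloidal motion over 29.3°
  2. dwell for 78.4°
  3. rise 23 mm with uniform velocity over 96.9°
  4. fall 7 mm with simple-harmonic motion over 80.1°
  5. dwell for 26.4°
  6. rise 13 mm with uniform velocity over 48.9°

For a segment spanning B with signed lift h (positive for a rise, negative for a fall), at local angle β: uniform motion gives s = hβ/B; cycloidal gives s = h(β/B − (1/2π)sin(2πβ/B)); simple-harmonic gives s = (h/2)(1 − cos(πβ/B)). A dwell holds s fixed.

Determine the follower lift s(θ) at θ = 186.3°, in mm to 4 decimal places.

seg 1 [0°–29.3°] cycloidal, h=12: full span → s += 12 → s = 12.0000
seg 2 [29.3°–107.7°] dwell: s stays 12.0000
seg 3 [107.7°–204.6°] uniform, h=23: θ=186.3° here. β=78.6, B=96.9. 23·78.6/96.9 = 18.6563 → s = 30.6563

30.6563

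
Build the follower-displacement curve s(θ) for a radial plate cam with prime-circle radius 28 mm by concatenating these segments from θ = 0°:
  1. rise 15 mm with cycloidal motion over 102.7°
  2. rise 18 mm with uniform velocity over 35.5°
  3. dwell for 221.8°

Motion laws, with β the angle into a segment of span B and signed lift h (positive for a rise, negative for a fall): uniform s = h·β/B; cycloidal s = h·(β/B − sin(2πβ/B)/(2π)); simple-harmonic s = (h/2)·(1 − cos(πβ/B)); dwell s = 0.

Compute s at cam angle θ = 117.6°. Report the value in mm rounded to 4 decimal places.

seg 1 [0°–102.7°] cycloidal, h=15: full span → s += 15 → s = 15.0000
seg 2 [102.7°–138.2°] uniform, h=18: θ=117.6° here. β=14.9, B=35.5. 18·14.9/35.5 = 7.5549 → s = 22.5549

22.5549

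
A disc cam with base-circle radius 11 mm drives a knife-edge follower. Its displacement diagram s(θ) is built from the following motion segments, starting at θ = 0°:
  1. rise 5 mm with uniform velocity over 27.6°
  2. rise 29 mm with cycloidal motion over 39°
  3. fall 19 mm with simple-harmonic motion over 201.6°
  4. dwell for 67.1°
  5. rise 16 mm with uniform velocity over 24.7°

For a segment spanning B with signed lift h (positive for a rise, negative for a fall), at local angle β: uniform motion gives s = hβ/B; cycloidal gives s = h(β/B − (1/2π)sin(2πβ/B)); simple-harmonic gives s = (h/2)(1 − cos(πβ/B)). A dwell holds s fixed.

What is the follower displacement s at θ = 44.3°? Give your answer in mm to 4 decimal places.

seg 1 [0°–27.6°] uniform, h=5: full span → s += 5 → s = 5.0000
seg 2 [27.6°–66.6°] cycloidal, h=29: θ=44.3° here. β=16.7, B=39. 29·(0.4282 − sin(2π·0.4282)/(2π)) = 10.4058 → s = 15.4058

15.4058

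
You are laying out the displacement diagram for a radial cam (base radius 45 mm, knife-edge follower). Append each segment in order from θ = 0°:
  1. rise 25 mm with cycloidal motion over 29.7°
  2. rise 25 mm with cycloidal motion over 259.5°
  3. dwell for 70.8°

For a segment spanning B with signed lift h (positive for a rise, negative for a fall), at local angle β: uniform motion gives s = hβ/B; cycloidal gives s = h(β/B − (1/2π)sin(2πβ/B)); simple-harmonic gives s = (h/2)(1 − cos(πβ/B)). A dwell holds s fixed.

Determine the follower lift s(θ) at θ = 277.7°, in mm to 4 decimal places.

seg 1 [0°–29.7°] cycloidal, h=25: full span → s += 25 → s = 25.0000
seg 2 [29.7°–289.2°] cycloidal, h=25: θ=277.7° here. β=248, B=259.5. 25·(0.9557 − sin(2π·0.9557)/(2π)) = 24.9857 → s = 49.9857

49.9857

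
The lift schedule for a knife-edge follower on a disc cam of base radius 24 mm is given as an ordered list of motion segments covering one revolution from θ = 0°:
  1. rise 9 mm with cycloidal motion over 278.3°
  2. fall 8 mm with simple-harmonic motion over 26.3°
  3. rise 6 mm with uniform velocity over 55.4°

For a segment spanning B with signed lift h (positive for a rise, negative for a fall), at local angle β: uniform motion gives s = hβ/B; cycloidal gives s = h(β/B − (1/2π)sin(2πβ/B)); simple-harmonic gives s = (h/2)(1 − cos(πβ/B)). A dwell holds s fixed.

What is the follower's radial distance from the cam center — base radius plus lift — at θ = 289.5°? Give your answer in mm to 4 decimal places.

seg 1 [0°–278.3°] cycloidal, h=9: full span → s += 9 → s = 9.0000
seg 2 [278.3°–304.6°] simple-harmonic, h=-8: θ=289.5° here. β=11.2, B=26.3. -8/2·(1 − cos(π·0.4259)) = -3.0767 → s = 5.9233
radial distance = base radius + s = 24 + 5.9233 = 29.9233

29.9233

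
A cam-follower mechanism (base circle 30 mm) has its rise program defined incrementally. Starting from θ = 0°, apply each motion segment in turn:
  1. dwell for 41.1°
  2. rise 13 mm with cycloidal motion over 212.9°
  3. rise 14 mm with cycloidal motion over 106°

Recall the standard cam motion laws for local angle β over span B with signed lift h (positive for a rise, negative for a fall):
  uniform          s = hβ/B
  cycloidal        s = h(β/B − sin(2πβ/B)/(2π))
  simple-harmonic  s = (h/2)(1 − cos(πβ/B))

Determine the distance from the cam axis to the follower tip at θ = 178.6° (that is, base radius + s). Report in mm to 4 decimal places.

seg 1 [0°–41.1°] dwell: s stays 0.0000
seg 2 [41.1°–254°] cycloidal, h=13: θ=178.6° here. β=137.5, B=212.9. 13·(0.6458 − sin(2π·0.6458)/(2π)) = 10.0375 → s = 10.0375
radial distance = base radius + s = 30 + 10.0375 = 40.0375

40.0375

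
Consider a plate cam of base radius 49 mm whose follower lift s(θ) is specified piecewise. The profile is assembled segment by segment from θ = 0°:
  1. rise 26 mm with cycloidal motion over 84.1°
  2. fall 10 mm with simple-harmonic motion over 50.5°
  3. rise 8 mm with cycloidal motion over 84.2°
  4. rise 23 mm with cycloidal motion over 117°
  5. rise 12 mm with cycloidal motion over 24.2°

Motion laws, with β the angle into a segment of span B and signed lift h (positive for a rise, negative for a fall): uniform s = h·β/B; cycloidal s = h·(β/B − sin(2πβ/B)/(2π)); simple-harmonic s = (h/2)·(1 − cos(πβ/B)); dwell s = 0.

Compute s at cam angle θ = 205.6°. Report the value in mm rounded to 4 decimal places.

seg 1 [0°–84.1°] cycloidal, h=26: full span → s += 26 → s = 26.0000
seg 2 [84.1°–134.6°] simple-harmonic, h=-10: full span → s += -10 → s = 16.0000
seg 3 [134.6°–218.8°] cycloidal, h=8: θ=205.6° here. β=71, B=84.2. 8·(0.8432 − sin(2π·0.8432)/(2π)) = 7.8068 → s = 23.8068

23.8068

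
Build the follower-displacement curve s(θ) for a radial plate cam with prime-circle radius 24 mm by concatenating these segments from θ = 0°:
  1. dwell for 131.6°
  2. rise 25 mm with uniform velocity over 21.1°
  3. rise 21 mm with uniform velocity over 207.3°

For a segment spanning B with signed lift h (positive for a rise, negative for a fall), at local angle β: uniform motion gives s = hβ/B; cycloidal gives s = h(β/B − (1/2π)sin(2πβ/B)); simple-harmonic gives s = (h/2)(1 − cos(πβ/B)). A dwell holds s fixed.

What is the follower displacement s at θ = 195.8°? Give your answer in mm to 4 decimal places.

seg 1 [0°–131.6°] dwell: s stays 0.0000
seg 2 [131.6°–152.7°] uniform, h=25: full span → s += 25 → s = 25.0000
seg 3 [152.7°–360°] uniform, h=21: θ=195.8° here. β=43.1, B=207.3. 21·43.1/207.3 = 4.3661 → s = 29.3661

29.3661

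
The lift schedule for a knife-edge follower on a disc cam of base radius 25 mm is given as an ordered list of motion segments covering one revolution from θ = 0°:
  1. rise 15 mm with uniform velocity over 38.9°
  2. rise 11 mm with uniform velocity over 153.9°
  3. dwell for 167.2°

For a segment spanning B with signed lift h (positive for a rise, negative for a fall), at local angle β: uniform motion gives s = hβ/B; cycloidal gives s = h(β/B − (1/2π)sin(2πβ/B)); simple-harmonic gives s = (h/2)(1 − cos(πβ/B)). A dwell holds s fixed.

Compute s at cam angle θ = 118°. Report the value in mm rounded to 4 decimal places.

seg 1 [0°–38.9°] uniform, h=15: full span → s += 15 → s = 15.0000
seg 2 [38.9°–192.8°] uniform, h=11: θ=118° here. β=79.1, B=153.9. 11·79.1/153.9 = 5.6537 → s = 20.6537

20.6537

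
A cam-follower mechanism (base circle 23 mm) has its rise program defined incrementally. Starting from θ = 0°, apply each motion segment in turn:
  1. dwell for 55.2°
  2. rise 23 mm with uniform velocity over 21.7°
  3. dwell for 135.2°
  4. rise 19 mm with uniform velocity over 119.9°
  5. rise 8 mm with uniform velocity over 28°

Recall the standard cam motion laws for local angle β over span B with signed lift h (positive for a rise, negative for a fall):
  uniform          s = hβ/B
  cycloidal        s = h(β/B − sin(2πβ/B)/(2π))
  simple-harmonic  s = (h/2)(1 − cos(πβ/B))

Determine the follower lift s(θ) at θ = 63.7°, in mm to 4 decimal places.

seg 1 [0°–55.2°] dwell: s stays 0.0000
seg 2 [55.2°–76.9°] uniform, h=23: θ=63.7° here. β=8.5, B=21.7. 23·8.5/21.7 = 9.0092 → s = 9.0092

9.0092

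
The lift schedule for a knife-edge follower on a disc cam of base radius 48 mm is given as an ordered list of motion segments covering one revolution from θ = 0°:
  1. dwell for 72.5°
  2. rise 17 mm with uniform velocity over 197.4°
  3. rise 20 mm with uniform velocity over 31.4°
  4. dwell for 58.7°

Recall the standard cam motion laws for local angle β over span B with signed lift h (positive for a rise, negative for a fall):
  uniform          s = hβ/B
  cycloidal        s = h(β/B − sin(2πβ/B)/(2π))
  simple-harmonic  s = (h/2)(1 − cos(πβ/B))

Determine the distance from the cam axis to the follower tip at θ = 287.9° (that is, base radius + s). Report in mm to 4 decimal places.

seg 1 [0°–72.5°] dwell: s stays 0.0000
seg 2 [72.5°–269.9°] uniform, h=17: full span → s += 17 → s = 17.0000
seg 3 [269.9°–301.3°] uniform, h=20: θ=287.9° here. β=18, B=31.4. 20·18/31.4 = 11.4650 → s = 28.4650
radial distance = base radius + s = 48 + 28.4650 = 76.4650

76.4650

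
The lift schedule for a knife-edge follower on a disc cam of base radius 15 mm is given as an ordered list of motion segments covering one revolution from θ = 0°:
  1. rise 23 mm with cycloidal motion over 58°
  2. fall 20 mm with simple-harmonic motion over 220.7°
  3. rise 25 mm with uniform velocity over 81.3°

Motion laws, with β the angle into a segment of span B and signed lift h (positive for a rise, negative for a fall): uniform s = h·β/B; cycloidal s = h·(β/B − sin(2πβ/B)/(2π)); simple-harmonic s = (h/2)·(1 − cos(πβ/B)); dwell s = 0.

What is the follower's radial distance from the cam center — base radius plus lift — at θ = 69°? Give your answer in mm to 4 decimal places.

seg 1 [0°–58°] cycloidal, h=23: full span → s += 23 → s = 23.0000
seg 2 [58°–278.7°] simple-harmonic, h=-20: θ=69° here. β=11, B=220.7. -20/2·(1 − cos(π·0.0498)) = -0.1223 → s = 22.8777
radial distance = base radius + s = 15 + 22.8777 = 37.8777

37.8777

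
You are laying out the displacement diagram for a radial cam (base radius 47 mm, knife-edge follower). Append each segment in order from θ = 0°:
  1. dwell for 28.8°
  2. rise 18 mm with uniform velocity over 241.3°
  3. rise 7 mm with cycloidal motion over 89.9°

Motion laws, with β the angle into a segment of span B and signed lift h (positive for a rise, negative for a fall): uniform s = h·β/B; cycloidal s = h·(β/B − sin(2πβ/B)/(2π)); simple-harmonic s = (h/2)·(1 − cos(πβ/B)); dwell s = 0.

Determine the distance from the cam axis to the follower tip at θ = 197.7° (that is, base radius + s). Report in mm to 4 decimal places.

seg 1 [0°–28.8°] dwell: s stays 0.0000
seg 2 [28.8°–270.1°] uniform, h=18: θ=197.7° here. β=168.9, B=241.3. 18·168.9/241.3 = 12.5993 → s = 12.5993
radial distance = base radius + s = 47 + 12.5993 = 59.5993

59.5993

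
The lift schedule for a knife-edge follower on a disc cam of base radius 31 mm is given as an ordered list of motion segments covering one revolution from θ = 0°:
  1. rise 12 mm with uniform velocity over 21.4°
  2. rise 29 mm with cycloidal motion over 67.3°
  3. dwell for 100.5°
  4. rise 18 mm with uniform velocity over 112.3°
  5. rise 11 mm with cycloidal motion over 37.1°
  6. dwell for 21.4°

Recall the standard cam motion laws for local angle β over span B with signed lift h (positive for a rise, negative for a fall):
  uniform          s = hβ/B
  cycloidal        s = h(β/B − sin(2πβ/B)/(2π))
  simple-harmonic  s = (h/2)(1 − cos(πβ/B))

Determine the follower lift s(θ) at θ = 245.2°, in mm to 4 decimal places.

seg 1 [0°–21.4°] uniform, h=12: full span → s += 12 → s = 12.0000
seg 2 [21.4°–88.7°] cycloidal, h=29: full span → s += 29 → s = 41.0000
seg 3 [88.7°–189.2°] dwell: s stays 41.0000
seg 4 [189.2°–301.5°] uniform, h=18: θ=245.2° here. β=56, B=112.3. 18·56/112.3 = 8.9760 → s = 49.9760

49.9760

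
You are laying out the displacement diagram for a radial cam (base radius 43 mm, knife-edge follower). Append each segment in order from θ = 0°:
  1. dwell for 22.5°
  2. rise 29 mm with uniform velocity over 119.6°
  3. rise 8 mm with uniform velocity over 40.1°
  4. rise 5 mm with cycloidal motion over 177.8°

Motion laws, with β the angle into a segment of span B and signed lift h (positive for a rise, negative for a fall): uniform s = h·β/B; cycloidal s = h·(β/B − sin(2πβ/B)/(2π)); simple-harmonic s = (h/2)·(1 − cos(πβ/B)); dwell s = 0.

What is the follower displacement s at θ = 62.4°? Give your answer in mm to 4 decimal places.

seg 1 [0°–22.5°] dwell: s stays 0.0000
seg 2 [22.5°–142.1°] uniform, h=29: θ=62.4° here. β=39.9, B=119.6. 29·39.9/119.6 = 9.6747 → s = 9.6747

9.6747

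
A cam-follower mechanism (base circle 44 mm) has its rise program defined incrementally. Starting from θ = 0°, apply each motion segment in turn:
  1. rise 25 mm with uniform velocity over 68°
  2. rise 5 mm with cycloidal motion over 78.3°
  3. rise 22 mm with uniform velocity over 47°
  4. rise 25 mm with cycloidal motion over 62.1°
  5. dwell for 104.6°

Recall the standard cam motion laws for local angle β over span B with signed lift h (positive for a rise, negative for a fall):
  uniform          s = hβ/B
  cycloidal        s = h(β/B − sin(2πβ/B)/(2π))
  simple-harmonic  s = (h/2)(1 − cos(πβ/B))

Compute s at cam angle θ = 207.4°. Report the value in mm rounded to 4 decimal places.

seg 1 [0°–68°] uniform, h=25: full span → s += 25 → s = 25.0000
seg 2 [68°–146.3°] cycloidal, h=5: full span → s += 5 → s = 30.0000
seg 3 [146.3°–193.3°] uniform, h=22: full span → s += 22 → s = 52.0000
seg 4 [193.3°–255.4°] cycloidal, h=25: θ=207.4° here. β=14.1, B=62.1. 25·(0.2271 − sin(2π·0.2271)/(2π)) = 1.7387 → s = 53.7387

53.7387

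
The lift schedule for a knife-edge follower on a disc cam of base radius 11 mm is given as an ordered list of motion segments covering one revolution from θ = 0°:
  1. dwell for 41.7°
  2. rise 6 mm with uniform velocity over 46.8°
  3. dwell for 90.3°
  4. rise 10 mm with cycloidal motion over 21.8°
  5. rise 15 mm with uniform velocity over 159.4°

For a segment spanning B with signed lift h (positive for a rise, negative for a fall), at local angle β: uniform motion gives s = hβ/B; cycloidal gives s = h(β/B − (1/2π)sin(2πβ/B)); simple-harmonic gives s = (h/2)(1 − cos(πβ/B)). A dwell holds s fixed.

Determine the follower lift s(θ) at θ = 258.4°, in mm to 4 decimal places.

seg 1 [0°–41.7°] dwell: s stays 0.0000
seg 2 [41.7°–88.5°] uniform, h=6: full span → s += 6 → s = 6.0000
seg 3 [88.5°–178.8°] dwell: s stays 6.0000
seg 4 [178.8°–200.6°] cycloidal, h=10: full span → s += 10 → s = 16.0000
seg 5 [200.6°–360°] uniform, h=15: θ=258.4° here. β=57.8, B=159.4. 15·57.8/159.4 = 5.4391 → s = 21.4391

21.4391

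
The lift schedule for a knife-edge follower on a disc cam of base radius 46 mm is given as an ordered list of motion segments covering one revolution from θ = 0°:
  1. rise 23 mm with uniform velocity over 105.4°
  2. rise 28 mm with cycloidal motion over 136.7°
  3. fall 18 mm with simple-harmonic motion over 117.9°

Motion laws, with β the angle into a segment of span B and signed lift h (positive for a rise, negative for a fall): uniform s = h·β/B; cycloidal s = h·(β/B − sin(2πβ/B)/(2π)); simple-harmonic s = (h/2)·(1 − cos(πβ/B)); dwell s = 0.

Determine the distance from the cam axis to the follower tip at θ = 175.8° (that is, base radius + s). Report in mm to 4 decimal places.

seg 1 [0°–105.4°] uniform, h=23: full span → s += 23 → s = 23.0000
seg 2 [105.4°–242.1°] cycloidal, h=28: θ=175.8° here. β=70.4, B=136.7. 28·(0.5150 − sin(2π·0.5150)/(2π)) = 14.8392 → s = 37.8392
radial distance = base radius + s = 46 + 37.8392 = 83.8392

83.8392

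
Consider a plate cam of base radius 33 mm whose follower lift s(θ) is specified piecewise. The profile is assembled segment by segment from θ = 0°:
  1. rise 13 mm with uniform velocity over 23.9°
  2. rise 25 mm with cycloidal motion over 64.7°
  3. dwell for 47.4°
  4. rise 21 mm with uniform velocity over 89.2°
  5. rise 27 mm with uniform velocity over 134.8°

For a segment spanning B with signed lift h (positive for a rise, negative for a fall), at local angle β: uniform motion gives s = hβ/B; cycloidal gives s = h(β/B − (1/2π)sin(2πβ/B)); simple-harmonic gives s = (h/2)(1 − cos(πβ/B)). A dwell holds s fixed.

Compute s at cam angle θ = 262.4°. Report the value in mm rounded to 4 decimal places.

seg 1 [0°–23.9°] uniform, h=13: full span → s += 13 → s = 13.0000
seg 2 [23.9°–88.6°] cycloidal, h=25: full span → s += 25 → s = 38.0000
seg 3 [88.6°–136°] dwell: s stays 38.0000
seg 4 [136°–225.2°] uniform, h=21: full span → s += 21 → s = 59.0000
seg 5 [225.2°–360°] uniform, h=27: θ=262.4° here. β=37.2, B=134.8. 27·37.2/134.8 = 7.4510 → s = 66.4510

66.4510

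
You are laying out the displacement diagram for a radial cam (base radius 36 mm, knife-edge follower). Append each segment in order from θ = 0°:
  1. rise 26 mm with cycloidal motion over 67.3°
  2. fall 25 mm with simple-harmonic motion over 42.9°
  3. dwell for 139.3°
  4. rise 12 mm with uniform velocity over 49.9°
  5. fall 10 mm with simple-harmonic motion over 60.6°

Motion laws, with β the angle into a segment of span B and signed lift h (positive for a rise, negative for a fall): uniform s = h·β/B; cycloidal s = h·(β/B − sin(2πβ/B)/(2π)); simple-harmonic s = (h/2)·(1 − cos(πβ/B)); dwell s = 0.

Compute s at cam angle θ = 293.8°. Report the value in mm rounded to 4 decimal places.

seg 1 [0°–67.3°] cycloidal, h=26: full span → s += 26 → s = 26.0000
seg 2 [67.3°–110.2°] simple-harmonic, h=-25: full span → s += -25 → s = 1.0000
seg 3 [110.2°–249.5°] dwell: s stays 1.0000
seg 4 [249.5°–299.4°] uniform, h=12: θ=293.8° here. β=44.3, B=49.9. 12·44.3/49.9 = 10.6533 → s = 11.6533

11.6533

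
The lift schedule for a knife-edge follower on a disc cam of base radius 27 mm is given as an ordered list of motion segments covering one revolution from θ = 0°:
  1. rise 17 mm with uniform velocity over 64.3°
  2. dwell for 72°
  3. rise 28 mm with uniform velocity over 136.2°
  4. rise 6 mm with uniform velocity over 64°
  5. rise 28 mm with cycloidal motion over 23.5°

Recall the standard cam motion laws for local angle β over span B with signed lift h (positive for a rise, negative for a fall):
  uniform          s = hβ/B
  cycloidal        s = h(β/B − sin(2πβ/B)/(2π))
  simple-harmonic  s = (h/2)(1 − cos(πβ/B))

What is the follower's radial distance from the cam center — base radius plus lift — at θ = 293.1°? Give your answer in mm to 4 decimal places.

seg 1 [0°–64.3°] uniform, h=17: full span → s += 17 → s = 17.0000
seg 2 [64.3°–136.3°] dwell: s stays 17.0000
seg 3 [136.3°–272.5°] uniform, h=28: full span → s += 28 → s = 45.0000
seg 4 [272.5°–336.5°] uniform, h=6: θ=293.1° here. β=20.6, B=64. 6·20.6/64 = 1.9313 → s = 46.9313
radial distance = base radius + s = 27 + 46.9313 = 73.9313

73.9313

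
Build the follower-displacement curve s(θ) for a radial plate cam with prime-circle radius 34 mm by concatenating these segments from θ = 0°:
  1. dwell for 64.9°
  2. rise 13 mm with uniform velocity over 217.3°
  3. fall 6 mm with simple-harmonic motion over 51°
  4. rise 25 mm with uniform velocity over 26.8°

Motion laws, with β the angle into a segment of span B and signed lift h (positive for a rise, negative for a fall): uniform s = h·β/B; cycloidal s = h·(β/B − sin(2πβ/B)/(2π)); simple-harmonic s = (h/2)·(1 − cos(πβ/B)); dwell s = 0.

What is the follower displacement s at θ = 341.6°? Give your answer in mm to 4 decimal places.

seg 1 [0°–64.9°] dwell: s stays 0.0000
seg 2 [64.9°–282.2°] uniform, h=13: full span → s += 13 → s = 13.0000
seg 3 [282.2°–333.2°] simple-harmonic, h=-6: full span → s += -6 → s = 7.0000
seg 4 [333.2°–360°] uniform, h=25: θ=341.6° here. β=8.4, B=26.8. 25·8.4/26.8 = 7.8358 → s = 14.8358

14.8358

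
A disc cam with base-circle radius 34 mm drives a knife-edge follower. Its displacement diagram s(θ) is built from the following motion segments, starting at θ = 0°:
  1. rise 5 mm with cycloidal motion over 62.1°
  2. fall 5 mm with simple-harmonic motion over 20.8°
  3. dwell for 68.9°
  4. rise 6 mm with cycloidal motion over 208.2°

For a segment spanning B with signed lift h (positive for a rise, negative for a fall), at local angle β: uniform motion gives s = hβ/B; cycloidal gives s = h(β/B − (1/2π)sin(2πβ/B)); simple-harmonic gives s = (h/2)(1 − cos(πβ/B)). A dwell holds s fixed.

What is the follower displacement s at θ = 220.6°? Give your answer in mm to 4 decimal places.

seg 1 [0°–62.1°] cycloidal, h=5: full span → s += 5 → s = 5.0000
seg 2 [62.1°–82.9°] simple-harmonic, h=-5: full span → s += -5 → s = 0.0000
seg 3 [82.9°–151.8°] dwell: s stays 0.0000
seg 4 [151.8°–360°] cycloidal, h=6: θ=220.6° here. β=68.8, B=208.2. 6·(0.3305 − sin(2π·0.3305)/(2π)) = 1.1472 → s = 1.1472

1.1472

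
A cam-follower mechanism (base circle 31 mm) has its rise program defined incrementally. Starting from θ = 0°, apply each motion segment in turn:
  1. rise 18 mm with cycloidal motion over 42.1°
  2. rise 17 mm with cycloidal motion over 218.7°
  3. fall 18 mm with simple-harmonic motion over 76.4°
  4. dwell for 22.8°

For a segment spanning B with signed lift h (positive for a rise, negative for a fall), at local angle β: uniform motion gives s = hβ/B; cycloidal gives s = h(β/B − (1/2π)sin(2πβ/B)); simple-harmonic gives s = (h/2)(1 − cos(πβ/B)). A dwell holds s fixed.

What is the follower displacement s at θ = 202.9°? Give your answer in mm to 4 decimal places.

seg 1 [0°–42.1°] cycloidal, h=18: full span → s += 18 → s = 18.0000
seg 2 [42.1°–260.8°] cycloidal, h=17: θ=202.9° here. β=160.8, B=218.7. 17·(0.7353 − sin(2π·0.7353)/(2π)) = 15.1933 → s = 33.1933

33.1933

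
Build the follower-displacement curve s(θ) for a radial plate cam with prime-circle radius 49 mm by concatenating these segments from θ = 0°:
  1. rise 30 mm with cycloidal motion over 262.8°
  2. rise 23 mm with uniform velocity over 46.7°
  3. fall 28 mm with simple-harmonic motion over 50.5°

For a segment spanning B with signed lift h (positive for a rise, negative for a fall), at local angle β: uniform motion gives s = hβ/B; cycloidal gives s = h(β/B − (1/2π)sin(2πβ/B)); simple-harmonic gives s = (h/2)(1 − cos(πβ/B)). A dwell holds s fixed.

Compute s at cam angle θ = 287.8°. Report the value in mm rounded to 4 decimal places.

seg 1 [0°–262.8°] cycloidal, h=30: full span → s += 30 → s = 30.0000
seg 2 [262.8°–309.5°] uniform, h=23: θ=287.8° here. β=25, B=46.7. 23·25/46.7 = 12.3126 → s = 42.3126

42.3126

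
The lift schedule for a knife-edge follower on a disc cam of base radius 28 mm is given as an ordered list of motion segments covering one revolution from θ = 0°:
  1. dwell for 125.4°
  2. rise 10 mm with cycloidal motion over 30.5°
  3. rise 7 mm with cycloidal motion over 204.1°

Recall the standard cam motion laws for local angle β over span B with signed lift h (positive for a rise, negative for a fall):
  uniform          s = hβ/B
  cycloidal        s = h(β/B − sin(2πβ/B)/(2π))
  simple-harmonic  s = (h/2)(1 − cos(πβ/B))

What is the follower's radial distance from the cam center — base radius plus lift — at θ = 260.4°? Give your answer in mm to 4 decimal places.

seg 1 [0°–125.4°] dwell: s stays 0.0000
seg 2 [125.4°–155.9°] cycloidal, h=10: full span → s += 10 → s = 10.0000
seg 3 [155.9°–360°] cycloidal, h=7: θ=260.4° here. β=104.5, B=204.1. 7·(0.5120 − sin(2π·0.5120)/(2π)) = 3.6680 → s = 13.6680
radial distance = base radius + s = 28 + 13.6680 = 41.6680

41.6680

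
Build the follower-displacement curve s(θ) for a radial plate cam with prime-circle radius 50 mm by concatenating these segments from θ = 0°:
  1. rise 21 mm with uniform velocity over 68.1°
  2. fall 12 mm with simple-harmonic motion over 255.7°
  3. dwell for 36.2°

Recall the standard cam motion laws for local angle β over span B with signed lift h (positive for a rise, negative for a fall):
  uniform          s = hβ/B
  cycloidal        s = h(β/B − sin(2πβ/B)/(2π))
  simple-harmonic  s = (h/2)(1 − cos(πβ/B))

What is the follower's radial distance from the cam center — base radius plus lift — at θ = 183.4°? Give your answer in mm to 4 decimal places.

seg 1 [0°–68.1°] uniform, h=21: full span → s += 21 → s = 21.0000
seg 2 [68.1°–323.8°] simple-harmonic, h=-12: θ=183.4° here. β=115.3, B=255.7. -12/2·(1 − cos(π·0.4509)) = -5.0785 → s = 15.9215
radial distance = base radius + s = 50 + 15.9215 = 65.9215

65.9215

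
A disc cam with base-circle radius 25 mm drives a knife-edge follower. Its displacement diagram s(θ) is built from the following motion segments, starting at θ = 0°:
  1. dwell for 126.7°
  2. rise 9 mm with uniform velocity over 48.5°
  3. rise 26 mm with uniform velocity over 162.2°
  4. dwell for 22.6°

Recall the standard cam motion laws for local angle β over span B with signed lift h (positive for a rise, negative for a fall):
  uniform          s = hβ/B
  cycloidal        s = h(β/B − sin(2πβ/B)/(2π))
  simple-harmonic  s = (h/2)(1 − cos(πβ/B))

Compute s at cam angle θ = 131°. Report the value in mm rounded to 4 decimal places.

seg 1 [0°–126.7°] dwell: s stays 0.0000
seg 2 [126.7°–175.2°] uniform, h=9: θ=131° here. β=4.3, B=48.5. 9·4.3/48.5 = 0.7979 → s = 0.7979

0.7979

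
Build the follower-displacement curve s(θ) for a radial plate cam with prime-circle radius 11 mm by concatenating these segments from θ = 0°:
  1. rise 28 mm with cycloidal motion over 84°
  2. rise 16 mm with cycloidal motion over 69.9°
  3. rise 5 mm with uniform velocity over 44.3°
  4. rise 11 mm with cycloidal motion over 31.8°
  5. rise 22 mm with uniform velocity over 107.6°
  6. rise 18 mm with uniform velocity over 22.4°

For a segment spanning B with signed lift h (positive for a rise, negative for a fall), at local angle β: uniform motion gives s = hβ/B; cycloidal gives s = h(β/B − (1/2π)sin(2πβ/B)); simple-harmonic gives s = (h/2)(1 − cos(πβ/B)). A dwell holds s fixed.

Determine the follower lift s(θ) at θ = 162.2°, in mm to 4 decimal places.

seg 1 [0°–84°] cycloidal, h=28: full span → s += 28 → s = 28.0000
seg 2 [84°–153.9°] cycloidal, h=16: full span → s += 16 → s = 44.0000
seg 3 [153.9°–198.2°] uniform, h=5: θ=162.2° here. β=8.3, B=44.3. 5·8.3/44.3 = 0.9368 → s = 44.9368

44.9368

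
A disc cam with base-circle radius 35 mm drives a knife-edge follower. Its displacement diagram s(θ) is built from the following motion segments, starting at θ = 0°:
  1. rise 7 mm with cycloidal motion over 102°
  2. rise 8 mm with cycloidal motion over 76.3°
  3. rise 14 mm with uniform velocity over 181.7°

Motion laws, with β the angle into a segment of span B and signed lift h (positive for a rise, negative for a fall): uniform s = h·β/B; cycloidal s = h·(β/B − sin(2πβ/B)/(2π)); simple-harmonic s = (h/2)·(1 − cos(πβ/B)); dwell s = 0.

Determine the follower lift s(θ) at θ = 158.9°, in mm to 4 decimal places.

seg 1 [0°–102°] cycloidal, h=7: full span → s += 7 → s = 7.0000
seg 2 [102°–178.3°] cycloidal, h=8: θ=158.9° here. β=56.9, B=76.3. 8·(0.7457 − sin(2π·0.7457)/(2π)) = 7.2387 → s = 14.2387

14.2387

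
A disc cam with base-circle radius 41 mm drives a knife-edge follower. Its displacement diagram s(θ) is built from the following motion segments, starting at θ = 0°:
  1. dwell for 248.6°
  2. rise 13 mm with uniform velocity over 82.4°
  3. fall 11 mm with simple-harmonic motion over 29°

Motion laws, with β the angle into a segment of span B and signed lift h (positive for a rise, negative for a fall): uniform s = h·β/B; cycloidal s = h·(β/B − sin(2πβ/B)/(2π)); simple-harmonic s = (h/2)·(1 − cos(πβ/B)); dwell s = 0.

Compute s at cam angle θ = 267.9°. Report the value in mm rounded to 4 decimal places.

seg 1 [0°–248.6°] dwell: s stays 0.0000
seg 2 [248.6°–331°] uniform, h=13: θ=267.9° here. β=19.3, B=82.4. 13·19.3/82.4 = 3.0449 → s = 3.0449

3.0449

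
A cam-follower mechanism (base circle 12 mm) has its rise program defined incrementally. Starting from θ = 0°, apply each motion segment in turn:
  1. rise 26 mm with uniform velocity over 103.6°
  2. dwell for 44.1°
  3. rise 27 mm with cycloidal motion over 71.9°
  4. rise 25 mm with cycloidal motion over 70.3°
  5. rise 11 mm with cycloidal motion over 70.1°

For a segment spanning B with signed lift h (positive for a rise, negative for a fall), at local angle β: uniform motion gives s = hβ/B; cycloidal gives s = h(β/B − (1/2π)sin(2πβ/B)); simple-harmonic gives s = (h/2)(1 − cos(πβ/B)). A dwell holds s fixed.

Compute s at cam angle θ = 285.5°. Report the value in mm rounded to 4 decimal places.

seg 1 [0°–103.6°] uniform, h=26: full span → s += 26 → s = 26.0000
seg 2 [103.6°–147.7°] dwell: s stays 26.0000
seg 3 [147.7°–219.6°] cycloidal, h=27: full span → s += 27 → s = 53.0000
seg 4 [219.6°–289.9°] cycloidal, h=25: θ=285.5° here. β=65.9, B=70.3. 25·(0.9374 − sin(2π·0.9374)/(2π)) = 24.9600 → s = 77.9600

77.9600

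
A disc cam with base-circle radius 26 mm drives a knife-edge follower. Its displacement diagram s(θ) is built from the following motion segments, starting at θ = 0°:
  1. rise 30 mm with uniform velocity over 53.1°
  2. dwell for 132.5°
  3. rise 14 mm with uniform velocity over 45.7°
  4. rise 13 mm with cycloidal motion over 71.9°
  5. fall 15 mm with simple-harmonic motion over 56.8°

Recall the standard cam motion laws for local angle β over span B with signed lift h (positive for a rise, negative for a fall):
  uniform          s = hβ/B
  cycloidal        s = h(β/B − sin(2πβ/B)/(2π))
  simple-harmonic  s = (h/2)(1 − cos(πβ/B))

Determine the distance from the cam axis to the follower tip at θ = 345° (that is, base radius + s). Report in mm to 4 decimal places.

seg 1 [0°–53.1°] uniform, h=30: full span → s += 30 → s = 30.0000
seg 2 [53.1°–185.6°] dwell: s stays 30.0000
seg 3 [185.6°–231.3°] uniform, h=14: full span → s += 14 → s = 44.0000
seg 4 [231.3°–303.2°] cycloidal, h=13: full span → s += 13 → s = 57.0000
seg 5 [303.2°–360°] simple-harmonic, h=-15: θ=345° here. β=41.8, B=56.8. -15/2·(1 − cos(π·0.7359)) = -12.5635 → s = 44.4365
radial distance = base radius + s = 26 + 44.4365 = 70.4365

70.4365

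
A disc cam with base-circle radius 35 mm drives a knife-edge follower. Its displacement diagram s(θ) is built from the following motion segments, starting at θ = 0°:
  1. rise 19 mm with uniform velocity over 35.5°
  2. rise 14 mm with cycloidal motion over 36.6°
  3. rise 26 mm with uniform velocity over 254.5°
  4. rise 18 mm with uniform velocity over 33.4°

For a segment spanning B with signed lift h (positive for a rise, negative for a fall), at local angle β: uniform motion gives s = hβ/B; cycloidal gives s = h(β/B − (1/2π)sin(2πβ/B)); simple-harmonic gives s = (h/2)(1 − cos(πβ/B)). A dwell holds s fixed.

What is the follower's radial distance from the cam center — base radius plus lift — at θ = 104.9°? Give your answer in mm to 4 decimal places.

seg 1 [0°–35.5°] uniform, h=19: full span → s += 19 → s = 19.0000
seg 2 [35.5°–72.1°] cycloidal, h=14: full span → s += 14 → s = 33.0000
seg 3 [72.1°–326.6°] uniform, h=26: θ=104.9° here. β=32.8, B=254.5. 26·32.8/254.5 = 3.3509 → s = 36.3509
radial distance = base radius + s = 35 + 36.3509 = 71.3509

71.3509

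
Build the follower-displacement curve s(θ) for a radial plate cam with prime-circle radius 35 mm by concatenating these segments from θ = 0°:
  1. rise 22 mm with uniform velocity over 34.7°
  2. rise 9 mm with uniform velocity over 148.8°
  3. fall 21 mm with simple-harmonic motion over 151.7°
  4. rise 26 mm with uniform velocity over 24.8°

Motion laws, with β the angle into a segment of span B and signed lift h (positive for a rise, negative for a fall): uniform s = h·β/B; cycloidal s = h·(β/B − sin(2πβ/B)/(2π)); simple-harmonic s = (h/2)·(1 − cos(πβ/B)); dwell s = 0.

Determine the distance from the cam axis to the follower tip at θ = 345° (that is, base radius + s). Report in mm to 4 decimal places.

seg 1 [0°–34.7°] uniform, h=22: full span → s += 22 → s = 22.0000
seg 2 [34.7°–183.5°] uniform, h=9: full span → s += 9 → s = 31.0000
seg 3 [183.5°–335.2°] simple-harmonic, h=-21: full span → s += -21 → s = 10.0000
seg 4 [335.2°–360°] uniform, h=26: θ=345° here. β=9.8, B=24.8. 26·9.8/24.8 = 10.2742 → s = 20.2742
radial distance = base radius + s = 35 + 20.2742 = 55.2742

55.2742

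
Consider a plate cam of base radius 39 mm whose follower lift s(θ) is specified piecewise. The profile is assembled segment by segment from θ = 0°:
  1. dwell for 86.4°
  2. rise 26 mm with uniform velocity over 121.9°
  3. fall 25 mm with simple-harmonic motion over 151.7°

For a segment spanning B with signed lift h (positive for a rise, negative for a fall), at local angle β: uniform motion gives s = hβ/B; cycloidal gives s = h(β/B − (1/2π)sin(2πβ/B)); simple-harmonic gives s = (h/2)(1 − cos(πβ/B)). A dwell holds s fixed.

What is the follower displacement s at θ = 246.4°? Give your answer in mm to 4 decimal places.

seg 1 [0°–86.4°] dwell: s stays 0.0000
seg 2 [86.4°–208.3°] uniform, h=26: full span → s += 26 → s = 26.0000
seg 3 [208.3°–360°] simple-harmonic, h=-25: θ=246.4° here. β=38.1, B=151.7. -25/2·(1 − cos(π·0.2512)) = -3.6933 → s = 22.3067

22.3067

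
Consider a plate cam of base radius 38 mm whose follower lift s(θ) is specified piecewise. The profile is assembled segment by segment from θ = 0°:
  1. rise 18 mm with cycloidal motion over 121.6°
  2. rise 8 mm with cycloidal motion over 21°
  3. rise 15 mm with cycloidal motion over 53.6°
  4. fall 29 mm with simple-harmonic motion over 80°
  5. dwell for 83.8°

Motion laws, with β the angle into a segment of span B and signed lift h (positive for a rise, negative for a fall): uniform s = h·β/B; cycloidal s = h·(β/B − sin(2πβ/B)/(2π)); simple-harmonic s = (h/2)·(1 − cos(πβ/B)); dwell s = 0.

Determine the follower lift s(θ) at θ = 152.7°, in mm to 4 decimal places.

seg 1 [0°–121.6°] cycloidal, h=18: full span → s += 18 → s = 18.0000
seg 2 [121.6°–142.6°] cycloidal, h=8: full span → s += 8 → s = 26.0000
seg 3 [142.6°–196.2°] cycloidal, h=15: θ=152.7° here. β=10.1, B=53.6. 15·(0.1884 − sin(2π·0.1884)/(2π)) = 0.6156 → s = 26.6156

26.6156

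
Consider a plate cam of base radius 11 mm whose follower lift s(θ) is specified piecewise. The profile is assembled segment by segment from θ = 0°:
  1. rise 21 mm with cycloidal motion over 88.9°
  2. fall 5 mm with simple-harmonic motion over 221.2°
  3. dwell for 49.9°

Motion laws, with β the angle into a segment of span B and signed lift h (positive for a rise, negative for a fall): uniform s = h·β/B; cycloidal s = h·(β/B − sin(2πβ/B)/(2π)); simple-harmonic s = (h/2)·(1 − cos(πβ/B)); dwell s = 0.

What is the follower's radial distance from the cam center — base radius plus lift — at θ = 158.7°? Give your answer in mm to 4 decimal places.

seg 1 [0°–88.9°] cycloidal, h=21: full span → s += 21 → s = 21.0000
seg 2 [88.9°–310.1°] simple-harmonic, h=-5: θ=158.7° here. β=69.8, B=221.2. -5/2·(1 − cos(π·0.3156)) = -1.1311 → s = 19.8689
radial distance = base radius + s = 11 + 19.8689 = 30.8689

30.8689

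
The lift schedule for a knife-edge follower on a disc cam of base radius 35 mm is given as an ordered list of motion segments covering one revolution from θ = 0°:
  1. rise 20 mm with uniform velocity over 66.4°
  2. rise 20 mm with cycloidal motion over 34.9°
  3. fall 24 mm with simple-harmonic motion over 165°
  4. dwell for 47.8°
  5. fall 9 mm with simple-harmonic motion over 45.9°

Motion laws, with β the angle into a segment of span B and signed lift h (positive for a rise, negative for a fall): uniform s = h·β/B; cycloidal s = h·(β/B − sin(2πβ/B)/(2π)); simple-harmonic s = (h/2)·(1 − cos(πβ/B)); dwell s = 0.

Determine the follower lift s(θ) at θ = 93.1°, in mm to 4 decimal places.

seg 1 [0°–66.4°] uniform, h=20: full span → s += 20 → s = 20.0000
seg 2 [66.4°–101.3°] cycloidal, h=20: θ=93.1° here. β=26.7, B=34.9. 20·(0.7650 − sin(2π·0.7650)/(2π)) = 18.4698 → s = 38.4698

38.4698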